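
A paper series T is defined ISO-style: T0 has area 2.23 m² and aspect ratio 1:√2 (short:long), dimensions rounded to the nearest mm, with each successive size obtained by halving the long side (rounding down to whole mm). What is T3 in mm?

444 × 628 mm

Let T0's short side be w mm. w · w√2 = 2.23 m² = 2,230,000 mm², so w ≈ 1255.7 mm and w√2 ≈ 1775.9 mm → T0 = 1256 × 1776 mm.
T1: ⌊1776/2⌋ × 1256 = 888 × 1256 mm
T2: ⌊1256/2⌋ × 888 = 628 × 888 mm
T3: ⌊888/2⌋ × 628 = 444 × 628 mm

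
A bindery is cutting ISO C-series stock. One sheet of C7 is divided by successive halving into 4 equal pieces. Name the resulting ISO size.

4 = 2^2, so 2 halving steps.
C7 → C8 → … → C9 after 2 steps.

C9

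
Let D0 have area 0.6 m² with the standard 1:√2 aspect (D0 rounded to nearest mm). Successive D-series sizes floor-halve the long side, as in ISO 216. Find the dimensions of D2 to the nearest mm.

325 × 460 mm

Let D0's short side be w mm. w · w√2 = 0.6 m² = 600,000 mm², so w ≈ 651.4 mm and w√2 ≈ 921.2 mm → D0 = 651 × 921 mm.
D1: ⌊921/2⌋ × 651 = 460 × 651 mm
D2: ⌊651/2⌋ × 460 = 325 × 460 mm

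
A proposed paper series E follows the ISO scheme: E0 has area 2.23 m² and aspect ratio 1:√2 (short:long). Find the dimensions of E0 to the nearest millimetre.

Let the short side be w mm. Then w · w√2 = 2.23 m² = 2,230,000 mm².
w² = 2,230,000/√2, so w ≈ 1255.7 mm; long side = w√2 ≈ 1775.9 mm.

1256 × 1776 mm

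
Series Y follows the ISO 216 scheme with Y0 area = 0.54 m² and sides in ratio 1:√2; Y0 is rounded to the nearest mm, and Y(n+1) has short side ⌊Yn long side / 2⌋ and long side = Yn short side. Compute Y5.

Let Y0's short side be w mm. w · w√2 = 0.54 m² = 540,000 mm², so w ≈ 617.9 mm and w√2 ≈ 873.9 mm → Y0 = 618 × 874 mm.
Y1: ⌊874/2⌋ × 618 = 437 × 618 mm
Y2: ⌊618/2⌋ × 437 = 309 × 437 mm
Y3: ⌊437/2⌋ × 309 = 218 × 309 mm
Y4: ⌊309/2⌋ × 218 = 154 × 218 mm
Y5: ⌊218/2⌋ × 154 = 109 × 154 mm

109 × 154 mm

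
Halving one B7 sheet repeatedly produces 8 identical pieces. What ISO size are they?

8 = 2^3, so 3 halving steps.
B7 → B8 → … → B10 after 3 steps.

B10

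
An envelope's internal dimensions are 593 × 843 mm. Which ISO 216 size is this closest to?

Aspect ratio 843/593 ≈ 1.422 — close to the ISO √2 ≈ 1.414.
In the A-series (A0 area = 1 m²): A1 = 594 × 841 mm.
Off by 3 mm total — nearest standard size.

A1 (594 × 841 mm)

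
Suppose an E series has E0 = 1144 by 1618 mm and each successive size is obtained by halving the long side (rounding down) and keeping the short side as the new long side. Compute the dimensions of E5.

E1: ⌊1618/2⌋ × 1144 = 809 × 1144 mm
E2: ⌊1144/2⌋ × 809 = 572 × 809 mm
E3: ⌊809/2⌋ × 572 = 404 × 572 mm
E4: ⌊572/2⌋ × 404 = 286 × 404 mm
E5: ⌊404/2⌋ × 286 = 202 × 286 mm

202 × 286 mm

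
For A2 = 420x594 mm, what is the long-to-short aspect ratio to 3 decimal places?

1.414

594 / 420 = 1.414
Matches √2 ≈ 1.414 — the ISO 216 defining ratio.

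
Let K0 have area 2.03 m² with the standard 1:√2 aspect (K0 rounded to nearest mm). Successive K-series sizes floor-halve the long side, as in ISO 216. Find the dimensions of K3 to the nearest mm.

Let K0's short side be w mm. w · w√2 = 2.03 m² = 2,030,000 mm², so w ≈ 1198.1 mm and w√2 ≈ 1694.4 mm → K0 = 1198 × 1694 mm.
K1: ⌊1694/2⌋ × 1198 = 847 × 1198 mm
K2: ⌊1198/2⌋ × 847 = 599 × 847 mm
K3: ⌊847/2⌋ × 599 = 423 × 599 mm

423 × 599 mm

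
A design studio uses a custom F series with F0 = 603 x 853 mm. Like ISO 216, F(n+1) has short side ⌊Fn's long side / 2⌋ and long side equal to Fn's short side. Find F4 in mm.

F1: ⌊853/2⌋ × 603 = 426 × 603 mm
F2: ⌊603/2⌋ × 426 = 301 × 426 mm
F3: ⌊426/2⌋ × 301 = 213 × 301 mm
F4: ⌊301/2⌋ × 213 = 150 × 213 mm

150 × 213 mm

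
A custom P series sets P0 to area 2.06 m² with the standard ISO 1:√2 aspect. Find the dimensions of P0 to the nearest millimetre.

Let the short side be w mm. Then w · w√2 = 2.06 m² = 2,060,000 mm².
w² = 2,060,000/√2, so w ≈ 1206.9 mm; long side = w√2 ≈ 1706.8 mm.

1207 × 1707 mm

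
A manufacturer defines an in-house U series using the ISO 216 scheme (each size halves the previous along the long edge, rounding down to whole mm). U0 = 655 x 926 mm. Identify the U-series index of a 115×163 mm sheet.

U0: 655 × 926 mm
U1: 463 × 655 mm
U2: 327 × 463 mm
U3: 231 × 327 mm
U4: 163 × 231 mm
U5: 115 × 163 mm
U6: 81 × 115 mm
→ matches U5.

U5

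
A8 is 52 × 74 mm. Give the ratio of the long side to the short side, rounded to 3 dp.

1.423

74 / 52 = 1.423
ISO 216 targets √2 ≈ 1.414; the +0.009 deviation is from mm rounding.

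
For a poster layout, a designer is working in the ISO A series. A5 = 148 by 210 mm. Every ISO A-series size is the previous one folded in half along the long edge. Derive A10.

26 × 37 mm

A6: ⌊210/2⌋ × 148 = 105 × 148 mm
A7: ⌊148/2⌋ × 105 = 74 × 105 mm
A8: ⌊105/2⌋ × 74 = 52 × 74 mm
A9: ⌊74/2⌋ × 52 = 37 × 52 mm
A10: ⌊52/2⌋ × 37 = 26 × 37 mm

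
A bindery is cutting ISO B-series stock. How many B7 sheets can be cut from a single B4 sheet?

Each ISO step halves the sheet: 1 × B4 → 2 × B5 → 4 × B6 → 8 × B7
From B4 to B7 is 3 halving steps: 2^3 = 8.

8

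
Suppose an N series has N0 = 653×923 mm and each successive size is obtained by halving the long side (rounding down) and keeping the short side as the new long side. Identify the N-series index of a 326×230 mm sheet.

N0: 653 × 923 mm
N1: 461 × 653 mm
N2: 326 × 461 mm
N3: 230 × 326 mm
N4: 163 × 230 mm
→ matches N3.

N3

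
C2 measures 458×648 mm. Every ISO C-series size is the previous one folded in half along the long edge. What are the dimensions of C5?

C3: ⌊648/2⌋ × 458 = 324 × 458 mm
C4: ⌊458/2⌋ × 324 = 229 × 324 mm
C5: ⌊324/2⌋ × 229 = 162 × 229 mm

162 × 229 mm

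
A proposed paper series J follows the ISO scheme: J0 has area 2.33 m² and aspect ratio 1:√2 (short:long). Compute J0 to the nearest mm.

Let the short side be w mm. Then w · w√2 = 2.33 m² = 2,330,000 mm².
w² = 2,330,000/√2, so w ≈ 1283.6 mm; long side = w√2 ≈ 1815.2 mm.

1284 × 1815 mm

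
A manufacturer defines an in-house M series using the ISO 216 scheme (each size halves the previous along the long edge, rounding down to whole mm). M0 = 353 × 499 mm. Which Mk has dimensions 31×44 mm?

M7

M0: 353 × 499 mm
M1: 249 × 353 mm
M2: 176 × 249 mm
M3: 124 × 176 mm
M4: 88 × 124 mm
M5: 62 × 88 mm
M6: 44 × 62 mm
M7: 31 × 44 mm
M8: 22 × 31 mm
→ matches M7.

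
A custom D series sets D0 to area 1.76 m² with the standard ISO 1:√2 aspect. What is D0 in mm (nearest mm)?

1116 × 1578 mm

Let the short side be w mm. Then w · w√2 = 1.76 m² = 1,760,000 mm².
w² = 1,760,000/√2, so w ≈ 1115.6 mm; long side = w√2 ≈ 1577.7 mm.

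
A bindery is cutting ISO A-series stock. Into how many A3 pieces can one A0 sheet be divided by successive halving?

8

A0 = 841 × 1189 mm; A3 = 297 × 420 mm.
Each halving step doubles the count; 3 steps from A0 to A3.
2^3 = 8.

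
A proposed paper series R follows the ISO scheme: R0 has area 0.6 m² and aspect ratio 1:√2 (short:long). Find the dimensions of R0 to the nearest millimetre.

Let the short side be w mm. Then w · w√2 = 0.6 m² = 600,000 mm².
w² = 600,000/√2, so w ≈ 651.4 mm; long side = w√2 ≈ 921.2 mm.

651 × 921 mm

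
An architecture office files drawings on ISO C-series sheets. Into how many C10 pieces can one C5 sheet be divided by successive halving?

32

C5 = 162 × 229 mm; C10 = 28 × 40 mm.
Each halving step doubles the count; 5 steps from C5 to C10.
2^5 = 32.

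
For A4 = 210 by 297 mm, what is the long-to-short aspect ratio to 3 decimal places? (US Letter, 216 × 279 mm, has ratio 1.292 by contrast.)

1.414

297 / 210 = 1.414
Matches √2 ≈ 1.414 — the ISO 216 defining ratio.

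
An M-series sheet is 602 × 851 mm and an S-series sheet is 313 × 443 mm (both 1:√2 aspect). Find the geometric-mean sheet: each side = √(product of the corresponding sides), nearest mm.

Short side: √(602 · 313) = √188426 ≈ 434.1 → 434 mm
Long side: √(851 · 443) = √376993 ≈ 614.0 → 614 mm

434 × 614 mm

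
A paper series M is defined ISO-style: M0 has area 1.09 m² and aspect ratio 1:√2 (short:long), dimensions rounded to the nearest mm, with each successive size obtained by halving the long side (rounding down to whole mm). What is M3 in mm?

310 × 439 mm

Let M0's short side be w mm. w · w√2 = 1.09 m² = 1,090,000 mm², so w ≈ 877.9 mm and w√2 ≈ 1241.6 mm → M0 = 878 × 1242 mm.
M1: ⌊1242/2⌋ × 878 = 621 × 878 mm
M2: ⌊878/2⌋ × 621 = 439 × 621 mm
M3: ⌊621/2⌋ × 439 = 310 × 439 mm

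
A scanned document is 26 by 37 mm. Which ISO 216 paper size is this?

A10 (26 × 37 mm)

Aspect ratio 37/26 ≈ 1.423 — close to the ISO √2 ≈ 1.414.
In the A-series (A0 area = 1 m²): A10 = 26 × 37 mm.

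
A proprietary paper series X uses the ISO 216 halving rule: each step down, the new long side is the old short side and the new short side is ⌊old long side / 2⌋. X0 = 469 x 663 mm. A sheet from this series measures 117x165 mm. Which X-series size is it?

X4

X0: 469 × 663 mm
X1: 331 × 469 mm
X2: 234 × 331 mm
X3: 165 × 234 mm
X4: 117 × 165 mm
X5: 82 × 117 mm
→ matches X4.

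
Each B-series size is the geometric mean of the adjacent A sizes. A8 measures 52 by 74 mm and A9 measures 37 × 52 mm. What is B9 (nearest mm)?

Short side: √(52 · 37) = √1924 ≈ 43.9 → 44 mm
Long side: √(74 · 52) = √3848 ≈ 62.0 → 62 mm

44 × 62 mm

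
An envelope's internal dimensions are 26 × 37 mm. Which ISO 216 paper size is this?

Aspect ratio 37/26 ≈ 1.423 — close to the ISO √2 ≈ 1.414.
In the A-series (A0 area = 1 m²): A10 = 26 × 37 mm.

A10 (26 × 37 mm)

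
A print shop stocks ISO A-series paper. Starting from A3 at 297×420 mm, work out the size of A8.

52 × 74 mm

A4: ⌊420/2⌋ × 297 = 210 × 297 mm
A5: ⌊297/2⌋ × 210 = 148 × 210 mm
A6: ⌊210/2⌋ × 148 = 105 × 148 mm
A7: ⌊148/2⌋ × 105 = 74 × 105 mm
A8: ⌊105/2⌋ × 74 = 52 × 74 mm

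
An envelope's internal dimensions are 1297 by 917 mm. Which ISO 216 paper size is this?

C0 (917 × 1297 mm)

Aspect ratio 1297/917 ≈ 1.414 — close to the ISO √2 ≈ 1.414.
In the C-series (envelope sizes, between A and B): C0 = 917 × 1297 mm.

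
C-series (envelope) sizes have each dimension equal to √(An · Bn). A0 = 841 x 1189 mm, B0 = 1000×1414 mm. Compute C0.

917 × 1297 mm

Short side: √(841 · 1000) = √841000 ≈ 917.1 → 917 mm
Long side: √(1189 · 1414) = √1681246 ≈ 1296.6 → 1297 mm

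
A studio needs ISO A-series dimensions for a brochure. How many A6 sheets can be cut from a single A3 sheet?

8

Each ISO step halves the sheet: 1 × A3 → 2 × A4 → 4 × A5 → 8 × A6
From A3 to A6 is 3 halving steps: 2^3 = 8.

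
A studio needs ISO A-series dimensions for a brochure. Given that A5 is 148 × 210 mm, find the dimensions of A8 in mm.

52 × 74 mm

A6: ⌊210/2⌋ × 148 = 105 × 148 mm
A7: ⌊148/2⌋ × 105 = 74 × 105 mm
A8: ⌊105/2⌋ × 74 = 52 × 74 mm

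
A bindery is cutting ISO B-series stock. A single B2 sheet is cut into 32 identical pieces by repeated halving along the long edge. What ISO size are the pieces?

B7

32 = 2^5, so 5 halving steps.
B2 → B3 → … → B7 after 5 steps.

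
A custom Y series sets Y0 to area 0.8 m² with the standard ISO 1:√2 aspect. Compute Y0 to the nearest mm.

Let the short side be w mm. Then w · w√2 = 0.8 m² = 800,000 mm².
w² = 800,000/√2, so w ≈ 752.1 mm; long side = w√2 ≈ 1063.7 mm.

752 × 1064 mm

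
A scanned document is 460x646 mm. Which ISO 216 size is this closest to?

Aspect ratio 646/460 ≈ 1.404 — close to the ISO √2 ≈ 1.414.
In the C-series (envelope sizes, between A and B): C2 = 458 × 648 mm.
Off by 4 mm total — nearest standard size.

C2 (458 × 648 mm)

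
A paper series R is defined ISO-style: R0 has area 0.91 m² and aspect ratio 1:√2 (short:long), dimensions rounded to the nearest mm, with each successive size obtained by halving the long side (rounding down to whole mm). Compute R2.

Let R0's short side be w mm. w · w√2 = 0.91 m² = 910,000 mm², so w ≈ 802.2 mm and w√2 ≈ 1134.4 mm → R0 = 802 × 1134 mm.
R1: ⌊1134/2⌋ × 802 = 567 × 802 mm
R2: ⌊802/2⌋ × 567 = 401 × 567 mm

401 × 567 mm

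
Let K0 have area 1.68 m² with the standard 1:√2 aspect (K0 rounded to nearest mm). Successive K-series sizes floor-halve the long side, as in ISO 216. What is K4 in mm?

Let K0's short side be w mm. w · w√2 = 1.68 m² = 1,680,000 mm², so w ≈ 1089.9 mm and w√2 ≈ 1541.4 mm → K0 = 1090 × 1541 mm.
K1: ⌊1541/2⌋ × 1090 = 770 × 1090 mm
K2: ⌊1090/2⌋ × 770 = 545 × 770 mm
K3: ⌊770/2⌋ × 545 = 385 × 545 mm
K4: ⌊545/2⌋ × 385 = 272 × 385 mm

272 × 385 mm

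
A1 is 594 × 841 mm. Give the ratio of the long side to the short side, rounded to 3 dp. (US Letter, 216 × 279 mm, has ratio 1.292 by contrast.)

1.416

841 / 594 = 1.416
ISO 216 targets √2 ≈ 1.414; the +0.002 deviation is from mm rounding.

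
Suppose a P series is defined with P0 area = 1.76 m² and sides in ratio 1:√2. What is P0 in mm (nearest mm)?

Let the short side be w mm. Then w · w√2 = 1.76 m² = 1,760,000 mm².
w² = 1,760,000/√2, so w ≈ 1115.6 mm; long side = w√2 ≈ 1577.7 mm.

1116 × 1578 mm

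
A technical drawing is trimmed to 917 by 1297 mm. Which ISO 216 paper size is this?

C0 (917 × 1297 mm)

Aspect ratio 1297/917 ≈ 1.414 — close to the ISO √2 ≈ 1.414.
In the C-series (envelope sizes, between A and B): C0 = 917 × 1297 mm.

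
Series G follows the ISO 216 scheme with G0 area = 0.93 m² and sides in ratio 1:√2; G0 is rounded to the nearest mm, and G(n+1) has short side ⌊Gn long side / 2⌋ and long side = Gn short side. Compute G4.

Let G0's short side be w mm. w · w√2 = 0.93 m² = 930,000 mm², so w ≈ 810.9 mm and w√2 ≈ 1146.8 mm → G0 = 811 × 1147 mm.
G1: ⌊1147/2⌋ × 811 = 573 × 811 mm
G2: ⌊811/2⌋ × 573 = 405 × 573 mm
G3: ⌊573/2⌋ × 405 = 286 × 405 mm
G4: ⌊405/2⌋ × 286 = 202 × 286 mm

202 × 286 mm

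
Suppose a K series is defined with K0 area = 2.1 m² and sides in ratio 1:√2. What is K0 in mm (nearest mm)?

1219 × 1723 mm

Let the short side be w mm. Then w · w√2 = 2.1 m² = 2,100,000 mm².
w² = 2,100,000/√2, so w ≈ 1218.6 mm; long side = w√2 ≈ 1723.3 mm.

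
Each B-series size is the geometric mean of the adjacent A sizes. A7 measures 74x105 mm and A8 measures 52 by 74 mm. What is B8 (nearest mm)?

62 × 88 mm

Short side: √(74 · 52) = √3848 ≈ 62.0 → 62 mm
Long side: √(105 · 74) = √7770 ≈ 88.1 → 88 mm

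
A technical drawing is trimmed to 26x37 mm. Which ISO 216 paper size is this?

Aspect ratio 37/26 ≈ 1.423 — close to the ISO √2 ≈ 1.414.
In the A-series (A0 area = 1 m²): A10 = 26 × 37 mm.

A10 (26 × 37 mm)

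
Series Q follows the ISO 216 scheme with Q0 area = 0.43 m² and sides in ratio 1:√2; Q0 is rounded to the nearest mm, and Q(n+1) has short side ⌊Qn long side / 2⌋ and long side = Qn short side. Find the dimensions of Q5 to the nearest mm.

Let Q0's short side be w mm. w · w√2 = 0.43 m² = 430,000 mm², so w ≈ 551.4 mm and w√2 ≈ 779.8 mm → Q0 = 551 × 780 mm.
Q1: ⌊780/2⌋ × 551 = 390 × 551 mm
Q2: ⌊551/2⌋ × 390 = 275 × 390 mm
Q3: ⌊390/2⌋ × 275 = 195 × 275 mm
Q4: ⌊275/2⌋ × 195 = 137 × 195 mm
Q5: ⌊195/2⌋ × 137 = 97 × 137 mm

97 × 137 mm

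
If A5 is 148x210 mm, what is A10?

26 × 37 mm

A6: ⌊210/2⌋ × 148 = 105 × 148 mm
A7: ⌊148/2⌋ × 105 = 74 × 105 mm
A8: ⌊105/2⌋ × 74 = 52 × 74 mm
A9: ⌊74/2⌋ × 52 = 37 × 52 mm
A10: ⌊52/2⌋ × 37 = 26 × 37 mm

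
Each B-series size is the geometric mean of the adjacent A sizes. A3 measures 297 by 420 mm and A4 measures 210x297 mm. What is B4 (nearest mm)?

250 × 353 mm

Short side: √(297 · 210) = √62370 ≈ 249.7 → 250 mm
Long side: √(420 · 297) = √124740 ≈ 353.2 → 353 mm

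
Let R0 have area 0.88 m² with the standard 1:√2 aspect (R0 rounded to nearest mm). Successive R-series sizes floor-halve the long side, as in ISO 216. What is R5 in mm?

139 × 197 mm

Let R0's short side be w mm. w · w√2 = 0.88 m² = 880,000 mm², so w ≈ 788.8 mm and w√2 ≈ 1115.6 mm → R0 = 789 × 1116 mm.
R1: ⌊1116/2⌋ × 789 = 558 × 789 mm
R2: ⌊789/2⌋ × 558 = 394 × 558 mm
R3: ⌊558/2⌋ × 394 = 279 × 394 mm
R4: ⌊394/2⌋ × 279 = 197 × 279 mm
R5: ⌊279/2⌋ × 197 = 139 × 197 mm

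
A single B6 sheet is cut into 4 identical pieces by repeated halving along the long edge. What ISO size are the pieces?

4 = 2^2, so 2 halving steps.
B6 → B7 → … → B8 after 2 steps.

B8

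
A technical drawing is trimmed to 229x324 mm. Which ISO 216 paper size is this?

C4 (229 × 324 mm)

Aspect ratio 324/229 ≈ 1.415 — close to the ISO √2 ≈ 1.414.
In the C-series (envelope sizes, between A and B): C4 = 229 × 324 mm.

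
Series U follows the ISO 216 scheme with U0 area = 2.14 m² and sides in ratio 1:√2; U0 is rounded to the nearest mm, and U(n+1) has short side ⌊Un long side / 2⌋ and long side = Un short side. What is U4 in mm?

Let U0's short side be w mm. w · w√2 = 2.14 m² = 2,140,000 mm², so w ≈ 1230.1 mm and w√2 ≈ 1739.7 mm → U0 = 1230 × 1740 mm.
U1: ⌊1740/2⌋ × 1230 = 870 × 1230 mm
U2: ⌊1230/2⌋ × 870 = 615 × 870 mm
U3: ⌊870/2⌋ × 615 = 435 × 615 mm
U4: ⌊615/2⌋ × 435 = 307 × 435 mm

307 × 435 mm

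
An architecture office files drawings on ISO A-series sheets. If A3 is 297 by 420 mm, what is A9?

37 × 52 mm

A4: ⌊420/2⌋ × 297 = 210 × 297 mm
A5: ⌊297/2⌋ × 210 = 148 × 210 mm
A6: ⌊210/2⌋ × 148 = 105 × 148 mm
A7: ⌊148/2⌋ × 105 = 74 × 105 mm
A8: ⌊105/2⌋ × 74 = 52 × 74 mm
A9: ⌊74/2⌋ × 52 = 37 × 52 mm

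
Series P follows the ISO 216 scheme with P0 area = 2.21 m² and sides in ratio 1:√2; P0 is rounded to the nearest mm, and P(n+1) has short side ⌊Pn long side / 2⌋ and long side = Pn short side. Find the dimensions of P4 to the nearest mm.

Let P0's short side be w mm. w · w√2 = 2.21 m² = 2,210,000 mm², so w ≈ 1250.1 mm and w√2 ≈ 1767.9 mm → P0 = 1250 × 1768 mm.
P1: ⌊1768/2⌋ × 1250 = 884 × 1250 mm
P2: ⌊1250/2⌋ × 884 = 625 × 884 mm
P3: ⌊884/2⌋ × 625 = 442 × 625 mm
P4: ⌊625/2⌋ × 442 = 312 × 442 mm

312 × 442 mm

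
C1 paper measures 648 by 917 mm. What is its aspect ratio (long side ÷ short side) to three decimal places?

1.415

917 / 648 = 1.415
Matches √2 ≈ 1.414 — the ISO 216 defining ratio.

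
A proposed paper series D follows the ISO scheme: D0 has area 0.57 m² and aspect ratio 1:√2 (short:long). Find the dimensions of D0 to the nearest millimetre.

635 × 898 mm

Let the short side be w mm. Then w · w√2 = 0.57 m² = 570,000 mm².
w² = 570,000/√2, so w ≈ 634.9 mm; long side = w√2 ≈ 897.8 mm.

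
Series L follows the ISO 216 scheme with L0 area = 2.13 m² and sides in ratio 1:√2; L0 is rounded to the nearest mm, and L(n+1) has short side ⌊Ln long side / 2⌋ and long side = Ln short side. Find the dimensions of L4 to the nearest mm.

306 × 434 mm

Let L0's short side be w mm. w · w√2 = 2.13 m² = 2,130,000 mm², so w ≈ 1227.2 mm and w√2 ≈ 1735.6 mm → L0 = 1227 × 1736 mm.
L1: ⌊1736/2⌋ × 1227 = 868 × 1227 mm
L2: ⌊1227/2⌋ × 868 = 613 × 868 mm
L3: ⌊868/2⌋ × 613 = 434 × 613 mm
L4: ⌊613/2⌋ × 434 = 306 × 434 mm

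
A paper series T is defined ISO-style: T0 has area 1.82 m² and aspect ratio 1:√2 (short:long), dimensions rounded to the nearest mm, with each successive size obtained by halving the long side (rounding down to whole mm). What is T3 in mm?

Let T0's short side be w mm. w · w√2 = 1.82 m² = 1,820,000 mm², so w ≈ 1134.4 mm and w√2 ≈ 1604.3 mm → T0 = 1134 × 1604 mm.
T1: ⌊1604/2⌋ × 1134 = 802 × 1134 mm
T2: ⌊1134/2⌋ × 802 = 567 × 802 mm
T3: ⌊802/2⌋ × 567 = 401 × 567 mm

401 × 567 mm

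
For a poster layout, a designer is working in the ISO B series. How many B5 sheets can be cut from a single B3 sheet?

Each ISO step halves the sheet: 1 × B3 → 2 × B4 → 4 × B5
From B3 to B5 is 2 halving steps: 2^2 = 4.

4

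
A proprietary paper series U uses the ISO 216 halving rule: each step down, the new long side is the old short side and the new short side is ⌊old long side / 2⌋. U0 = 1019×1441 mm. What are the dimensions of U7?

90 × 127 mm

U1 = 720 × 1019 mm (from U0 by 1 halving).
U2: ⌊1019/2⌋ × 720 = 509 × 720 mm
U3: ⌊720/2⌋ × 509 = 360 × 509 mm
U4: ⌊509/2⌋ × 360 = 254 × 360 mm
U5: ⌊360/2⌋ × 254 = 180 × 254 mm
U6: ⌊254/2⌋ × 180 = 127 × 180 mm
U7: ⌊180/2⌋ × 127 = 90 × 127 mm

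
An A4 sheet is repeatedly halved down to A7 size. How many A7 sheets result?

8

A4 = 210 × 297 mm; A7 = 74 × 105 mm.
Each halving step doubles the count; 3 steps from A4 to A7.
2^3 = 8.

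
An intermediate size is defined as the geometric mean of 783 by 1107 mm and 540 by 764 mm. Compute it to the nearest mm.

650 × 920 mm

Short side: √(783 · 540) = √422820 ≈ 650.2 → 650 mm
Long side: √(1107 · 764) = √845748 ≈ 919.6 → 920 mm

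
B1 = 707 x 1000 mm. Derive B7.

88 × 125 mm

B2: ⌊1000/2⌋ × 707 = 500 × 707 mm
B3: ⌊707/2⌋ × 500 = 353 × 500 mm
B4: ⌊500/2⌋ × 353 = 250 × 353 mm
B5: ⌊353/2⌋ × 250 = 176 × 250 mm
B6: ⌊250/2⌋ × 176 = 125 × 176 mm
B7: ⌊176/2⌋ × 125 = 88 × 125 mm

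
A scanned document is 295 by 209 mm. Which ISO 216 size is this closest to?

Aspect ratio 295/209 ≈ 1.411 — close to the ISO √2 ≈ 1.414.
In the A-series (A0 area = 1 m²): A4 = 210 × 297 mm.
Off by 3 mm total — nearest standard size.

A4 (210 × 297 mm)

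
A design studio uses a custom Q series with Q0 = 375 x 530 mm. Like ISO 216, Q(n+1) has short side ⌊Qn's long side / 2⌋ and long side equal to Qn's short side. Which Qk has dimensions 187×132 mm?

Q0: 375 × 530 mm
Q1: 265 × 375 mm
Q2: 187 × 265 mm
Q3: 132 × 187 mm
Q4: 93 × 132 mm
→ matches Q3.

Q3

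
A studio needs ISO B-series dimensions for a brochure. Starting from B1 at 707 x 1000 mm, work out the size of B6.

125 × 176 mm

B2: ⌊1000/2⌋ × 707 = 500 × 707 mm
B3: ⌊707/2⌋ × 500 = 353 × 500 mm
B4: ⌊500/2⌋ × 353 = 250 × 353 mm
B5: ⌊353/2⌋ × 250 = 176 × 250 mm
B6: ⌊250/2⌋ × 176 = 125 × 176 mm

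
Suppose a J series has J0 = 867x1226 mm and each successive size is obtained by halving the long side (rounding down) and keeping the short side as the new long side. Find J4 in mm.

216 × 306 mm

J1: ⌊1226/2⌋ × 867 = 613 × 867 mm
J2: ⌊867/2⌋ × 613 = 433 × 613 mm
J3: ⌊613/2⌋ × 433 = 306 × 433 mm
J4: ⌊433/2⌋ × 306 = 216 × 306 mm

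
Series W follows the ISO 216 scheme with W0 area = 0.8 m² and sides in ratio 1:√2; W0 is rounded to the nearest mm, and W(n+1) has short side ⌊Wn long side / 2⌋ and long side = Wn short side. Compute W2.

Let W0's short side be w mm. w · w√2 = 0.8 m² = 800,000 mm², so w ≈ 752.1 mm and w√2 ≈ 1063.7 mm → W0 = 752 × 1064 mm.
W1: ⌊1064/2⌋ × 752 = 532 × 752 mm
W2: ⌊752/2⌋ × 532 = 376 × 532 mm

376 × 532 mm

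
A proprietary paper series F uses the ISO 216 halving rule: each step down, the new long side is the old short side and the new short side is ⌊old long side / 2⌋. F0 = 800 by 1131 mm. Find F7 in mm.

70 × 100 mm

F1 = 565 × 800 mm (from F0 by 1 halving).
F2: ⌊800/2⌋ × 565 = 400 × 565 mm
F3: ⌊565/2⌋ × 400 = 282 × 400 mm
F4: ⌊400/2⌋ × 282 = 200 × 282 mm
F5: ⌊282/2⌋ × 200 = 141 × 200 mm
F6: ⌊200/2⌋ × 141 = 100 × 141 mm
F7: ⌊141/2⌋ × 100 = 70 × 100 mm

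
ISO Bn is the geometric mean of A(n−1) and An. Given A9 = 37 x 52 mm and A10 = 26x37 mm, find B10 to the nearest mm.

Short side: √(37 · 26) = √962 ≈ 31.0 → 31 mm
Long side: √(52 · 37) = √1924 ≈ 43.9 → 44 mm

31 × 44 mm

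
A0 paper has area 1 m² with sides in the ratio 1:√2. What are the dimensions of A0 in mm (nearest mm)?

841 × 1189 mm

Let the short side be w mm. Then the long side is w√2 and w · w√2 = 10⁶ mm².
w² = 10⁶/√2, so w = 1000 / 2^(1/4) ≈ 840.9 mm; long side = 1000 · 2^(1/4) ≈ 1189.2 mm.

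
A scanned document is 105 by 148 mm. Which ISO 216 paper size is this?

A6 (105 × 148 mm)

Aspect ratio 148/105 ≈ 1.410 — close to the ISO √2 ≈ 1.414.
In the A-series (A0 area = 1 m²): A6 = 105 × 148 mm.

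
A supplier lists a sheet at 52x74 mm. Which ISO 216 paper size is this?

A8 (52 × 74 mm)

Aspect ratio 74/52 ≈ 1.423 — close to the ISO √2 ≈ 1.414.
In the A-series (A0 area = 1 m²): A8 = 52 × 74 mm.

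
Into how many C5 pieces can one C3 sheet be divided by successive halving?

C3 = 324 × 458 mm; C5 = 162 × 229 mm.
Each halving step doubles the count; 2 steps from C3 to C5.
2^2 = 4.

4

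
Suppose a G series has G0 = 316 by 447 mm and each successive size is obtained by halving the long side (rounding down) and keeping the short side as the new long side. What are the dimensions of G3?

111 × 158 mm

G1: ⌊447/2⌋ × 316 = 223 × 316 mm
G2: ⌊316/2⌋ × 223 = 158 × 223 mm
G3: ⌊223/2⌋ × 158 = 111 × 158 mm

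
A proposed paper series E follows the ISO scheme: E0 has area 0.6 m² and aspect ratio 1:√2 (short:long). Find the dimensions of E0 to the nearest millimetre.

Let the short side be w mm. Then w · w√2 = 0.6 m² = 600,000 mm².
w² = 600,000/√2, so w ≈ 651.4 mm; long side = w√2 ≈ 921.2 mm.

651 × 921 mm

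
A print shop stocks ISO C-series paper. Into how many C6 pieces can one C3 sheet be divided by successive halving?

8

Each ISO step halves the sheet: 1 × C3 → 2 × C4 → 4 × C5 → 8 × C6
From C3 to C6 is 3 halving steps: 2^3 = 8.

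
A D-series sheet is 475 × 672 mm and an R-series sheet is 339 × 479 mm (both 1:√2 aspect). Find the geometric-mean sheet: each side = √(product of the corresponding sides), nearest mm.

401 × 567 mm

Short side: √(475 · 339) = √161025 ≈ 401.3 → 401 mm
Long side: √(672 · 479) = √321888 ≈ 567.4 → 567 mm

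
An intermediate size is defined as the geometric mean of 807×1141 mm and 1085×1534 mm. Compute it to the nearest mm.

Short side: √(807 · 1085) = √875595 ≈ 935.7 → 936 mm
Long side: √(1141 · 1534) = √1750294 ≈ 1323.0 → 1323 mm

936 × 1323 mm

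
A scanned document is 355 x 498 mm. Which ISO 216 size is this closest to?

B3 (353 × 500 mm)

Aspect ratio 498/355 ≈ 1.403 — close to the ISO √2 ≈ 1.414.
In the B-series (B0 = 1000 × 1414 mm): B3 = 353 × 500 mm.
Off by 4 mm total — nearest standard size.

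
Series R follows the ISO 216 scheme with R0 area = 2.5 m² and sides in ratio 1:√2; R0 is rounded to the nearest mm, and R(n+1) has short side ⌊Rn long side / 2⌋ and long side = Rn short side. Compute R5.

Let R0's short side be w mm. w · w√2 = 2.5 m² = 2,500,000 mm², so w ≈ 1329.6 mm and w√2 ≈ 1880.3 mm → R0 = 1330 × 1880 mm.
R1: ⌊1880/2⌋ × 1330 = 940 × 1330 mm
R2: ⌊1330/2⌋ × 940 = 665 × 940 mm
R3: ⌊940/2⌋ × 665 = 470 × 665 mm
R4: ⌊665/2⌋ × 470 = 332 × 470 mm
R5: ⌊470/2⌋ × 332 = 235 × 332 mm

235 × 332 mm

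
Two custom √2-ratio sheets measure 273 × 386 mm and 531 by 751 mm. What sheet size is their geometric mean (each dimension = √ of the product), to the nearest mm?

Short side: √(273 · 531) = √144963 ≈ 380.7 → 381 mm
Long side: √(386 · 751) = √289886 ≈ 538.4 → 538 mm

381 × 538 mm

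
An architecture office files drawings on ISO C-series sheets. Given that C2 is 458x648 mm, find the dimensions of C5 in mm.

C3: ⌊648/2⌋ × 458 = 324 × 458 mm
C4: ⌊458/2⌋ × 324 = 229 × 324 mm
C5: ⌊324/2⌋ × 229 = 162 × 229 mm

162 × 229 mm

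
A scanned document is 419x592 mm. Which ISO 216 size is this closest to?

Aspect ratio 592/419 ≈ 1.413 — close to the ISO √2 ≈ 1.414.
In the A-series (A0 area = 1 m²): A2 = 420 × 594 mm.
Off by 3 mm total — nearest standard size.

A2 (420 × 594 mm)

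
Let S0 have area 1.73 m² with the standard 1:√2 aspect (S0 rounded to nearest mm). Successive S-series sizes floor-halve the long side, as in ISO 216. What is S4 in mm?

Let S0's short side be w mm. w · w√2 = 1.73 m² = 1,730,000 mm², so w ≈ 1106.0 mm and w√2 ≈ 1564.2 mm → S0 = 1106 × 1564 mm.
S1: ⌊1564/2⌋ × 1106 = 782 × 1106 mm
S2: ⌊1106/2⌋ × 782 = 553 × 782 mm
S3: ⌊782/2⌋ × 553 = 391 × 553 mm
S4: ⌊553/2⌋ × 391 = 276 × 391 mm

276 × 391 mm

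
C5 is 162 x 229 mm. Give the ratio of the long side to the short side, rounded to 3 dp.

1.414

229 / 162 = 1.414
Matches √2 ≈ 1.414 — the ISO 216 defining ratio.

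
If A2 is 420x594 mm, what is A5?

A3: ⌊594/2⌋ × 420 = 297 × 420 mm
A4: ⌊420/2⌋ × 297 = 210 × 297 mm
A5: ⌊297/2⌋ × 210 = 148 × 210 mm

148 × 210 mm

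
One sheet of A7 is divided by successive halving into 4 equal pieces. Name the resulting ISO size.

4 = 2^2, so 2 halving steps.
A7 → A8 → … → A9 after 2 steps.

A9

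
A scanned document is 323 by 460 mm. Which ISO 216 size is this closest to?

C3 (324 × 458 mm)

Aspect ratio 460/323 ≈ 1.424 — close to the ISO √2 ≈ 1.414.
In the C-series (envelope sizes, between A and B): C3 = 324 × 458 mm.
Off by 3 mm total — nearest standard size.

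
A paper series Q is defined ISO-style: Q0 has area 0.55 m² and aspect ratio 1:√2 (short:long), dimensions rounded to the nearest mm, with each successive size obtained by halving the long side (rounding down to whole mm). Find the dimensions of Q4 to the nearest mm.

Let Q0's short side be w mm. w · w√2 = 0.55 m² = 550,000 mm², so w ≈ 623.6 mm and w√2 ≈ 881.9 mm → Q0 = 624 × 882 mm.
Q1: ⌊882/2⌋ × 624 = 441 × 624 mm
Q2: ⌊624/2⌋ × 441 = 312 × 441 mm
Q3: ⌊441/2⌋ × 312 = 220 × 312 mm
Q4: ⌊312/2⌋ × 220 = 156 × 220 mm

156 × 220 mm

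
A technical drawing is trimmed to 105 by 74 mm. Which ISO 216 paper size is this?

A7 (74 × 105 mm)

Aspect ratio 105/74 ≈ 1.419 — close to the ISO √2 ≈ 1.414.
In the A-series (A0 area = 1 m²): A7 = 74 × 105 mm.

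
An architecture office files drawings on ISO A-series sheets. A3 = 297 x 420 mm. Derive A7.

74 × 105 mm

A4: ⌊420/2⌋ × 297 = 210 × 297 mm
A5: ⌊297/2⌋ × 210 = 148 × 210 mm
A6: ⌊210/2⌋ × 148 = 105 × 148 mm
A7: ⌊148/2⌋ × 105 = 74 × 105 mm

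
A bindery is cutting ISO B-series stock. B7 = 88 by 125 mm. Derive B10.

31 × 44 mm

B8: ⌊125/2⌋ × 88 = 62 × 88 mm
B9: ⌊88/2⌋ × 62 = 44 × 62 mm
B10: ⌊62/2⌋ × 44 = 31 × 44 mm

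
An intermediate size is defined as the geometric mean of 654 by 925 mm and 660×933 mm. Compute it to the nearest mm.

657 × 929 mm

Short side: √(654 · 660) = √431640 ≈ 657.0 → 657 mm
Long side: √(925 · 933) = √863025 ≈ 929.0 → 929 mm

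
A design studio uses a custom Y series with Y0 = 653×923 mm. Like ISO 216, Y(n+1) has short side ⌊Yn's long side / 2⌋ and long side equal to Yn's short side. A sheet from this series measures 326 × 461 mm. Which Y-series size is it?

Y0: 653 × 923 mm
Y1: 461 × 653 mm
Y2: 326 × 461 mm
Y3: 230 × 326 mm
→ matches Y2.

Y2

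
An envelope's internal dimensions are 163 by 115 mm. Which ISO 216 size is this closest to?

C6 (114 × 162 mm)

Aspect ratio 163/115 ≈ 1.417 — close to the ISO √2 ≈ 1.414.
In the C-series (envelope sizes, between A and B): C6 = 114 × 162 mm.
Off by 2 mm total — nearest standard size.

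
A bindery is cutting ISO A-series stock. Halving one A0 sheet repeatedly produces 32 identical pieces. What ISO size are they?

32 = 2^5, so 5 halving steps.
A0 → A1 → … → A5 after 5 steps.

A5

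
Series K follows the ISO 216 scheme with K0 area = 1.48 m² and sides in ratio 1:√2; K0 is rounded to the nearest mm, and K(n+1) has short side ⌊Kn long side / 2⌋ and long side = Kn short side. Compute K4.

255 × 361 mm

Let K0's short side be w mm. w · w√2 = 1.48 m² = 1,480,000 mm², so w ≈ 1023.0 mm and w√2 ≈ 1446.7 mm → K0 = 1023 × 1447 mm.
K1: ⌊1447/2⌋ × 1023 = 723 × 1023 mm
K2: ⌊1023/2⌋ × 723 = 511 × 723 mm
K3: ⌊723/2⌋ × 511 = 361 × 511 mm
K4: ⌊511/2⌋ × 361 = 255 × 361 mm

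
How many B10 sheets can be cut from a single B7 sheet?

8

Each ISO step halves the sheet: 1 × B7 → 2 × B8 → 4 × B9 → 8 × B10
From B7 to B10 is 3 halving steps: 2^3 = 8.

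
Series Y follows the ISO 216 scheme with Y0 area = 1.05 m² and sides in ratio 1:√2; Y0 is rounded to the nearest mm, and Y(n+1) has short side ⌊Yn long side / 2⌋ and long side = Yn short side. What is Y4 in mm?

215 × 304 mm

Let Y0's short side be w mm. w · w√2 = 1.05 m² = 1,050,000 mm², so w ≈ 861.7 mm and w√2 ≈ 1218.6 mm → Y0 = 862 × 1219 mm.
Y1: ⌊1219/2⌋ × 862 = 609 × 862 mm
Y2: ⌊862/2⌋ × 609 = 431 × 609 mm
Y3: ⌊609/2⌋ × 431 = 304 × 431 mm
Y4: ⌊431/2⌋ × 304 = 215 × 304 mm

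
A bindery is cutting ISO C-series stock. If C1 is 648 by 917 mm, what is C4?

C2: ⌊917/2⌋ × 648 = 458 × 648 mm
C3: ⌊648/2⌋ × 458 = 324 × 458 mm
C4: ⌊458/2⌋ × 324 = 229 × 324 mm

229 × 324 mm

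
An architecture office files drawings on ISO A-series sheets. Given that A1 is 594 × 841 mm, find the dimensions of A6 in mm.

A2: ⌊841/2⌋ × 594 = 420 × 594 mm
A3: ⌊594/2⌋ × 420 = 297 × 420 mm
A4: ⌊420/2⌋ × 297 = 210 × 297 mm
A5: ⌊297/2⌋ × 210 = 148 × 210 mm
A6: ⌊210/2⌋ × 148 = 105 × 148 mm

105 × 148 mm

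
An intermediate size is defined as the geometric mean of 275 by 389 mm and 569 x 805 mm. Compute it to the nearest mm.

Short side: √(275 · 569) = √156475 ≈ 395.6 → 396 mm
Long side: √(389 · 805) = √313145 ≈ 559.6 → 560 mm

396 × 560 mm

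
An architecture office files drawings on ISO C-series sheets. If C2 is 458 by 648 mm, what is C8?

57 × 81 mm

C3: ⌊648/2⌋ × 458 = 324 × 458 mm
C4: ⌊458/2⌋ × 324 = 229 × 324 mm
C5: ⌊324/2⌋ × 229 = 162 × 229 mm
C6: ⌊229/2⌋ × 162 = 114 × 162 mm
C7: ⌊162/2⌋ × 114 = 81 × 114 mm
C8: ⌊114/2⌋ × 81 = 57 × 81 mm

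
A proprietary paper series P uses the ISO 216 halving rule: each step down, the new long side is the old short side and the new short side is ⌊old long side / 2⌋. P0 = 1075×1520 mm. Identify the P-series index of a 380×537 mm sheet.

P3

P0: 1075 × 1520 mm
P1: 760 × 1075 mm
P2: 537 × 760 mm
P3: 380 × 537 mm
P4: 268 × 380 mm
→ matches P3.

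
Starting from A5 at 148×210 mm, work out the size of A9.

37 × 52 mm

A6: ⌊210/2⌋ × 148 = 105 × 148 mm
A7: ⌊148/2⌋ × 105 = 74 × 105 mm
A8: ⌊105/2⌋ × 74 = 52 × 74 mm
A9: ⌊74/2⌋ × 52 = 37 × 52 mm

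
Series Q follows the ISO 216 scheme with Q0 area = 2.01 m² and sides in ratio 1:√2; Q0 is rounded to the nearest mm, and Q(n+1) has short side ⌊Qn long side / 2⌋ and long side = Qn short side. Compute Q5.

Let Q0's short side be w mm. w · w√2 = 2.01 m² = 2,010,000 mm², so w ≈ 1192.2 mm and w√2 ≈ 1686.0 mm → Q0 = 1192 × 1686 mm.
Q1: ⌊1686/2⌋ × 1192 = 843 × 1192 mm
Q2: ⌊1192/2⌋ × 843 = 596 × 843 mm
Q3: ⌊843/2⌋ × 596 = 421 × 596 mm
Q4: ⌊596/2⌋ × 421 = 298 × 421 mm
Q5: ⌊421/2⌋ × 298 = 210 × 298 mm

210 × 298 mm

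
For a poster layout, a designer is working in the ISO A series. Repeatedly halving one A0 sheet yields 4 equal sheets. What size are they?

4 = 2^2, so 2 halving steps.
A0 → A1 → … → A2 after 2 steps.

A2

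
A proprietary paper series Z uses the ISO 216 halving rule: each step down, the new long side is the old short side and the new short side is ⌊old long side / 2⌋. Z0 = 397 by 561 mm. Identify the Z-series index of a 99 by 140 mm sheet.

Z4

Z0: 397 × 561 mm
Z1: 280 × 397 mm
Z2: 198 × 280 mm
Z3: 140 × 198 mm
Z4: 99 × 140 mm
Z5: 70 × 99 mm
→ matches Z4.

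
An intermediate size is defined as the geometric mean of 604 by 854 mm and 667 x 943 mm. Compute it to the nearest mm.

635 × 897 mm

Short side: √(604 · 667) = √402868 ≈ 634.7 → 635 mm
Long side: √(854 · 943) = √805322 ≈ 897.4 → 897 mm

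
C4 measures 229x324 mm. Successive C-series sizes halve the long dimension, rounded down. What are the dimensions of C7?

C5: ⌊324/2⌋ × 229 = 162 × 229 mm
C6: ⌊229/2⌋ × 162 = 114 × 162 mm
C7: ⌊162/2⌋ × 114 = 81 × 114 mm

81 × 114 mm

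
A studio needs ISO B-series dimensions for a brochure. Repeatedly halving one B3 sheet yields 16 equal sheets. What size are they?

B7

16 = 2^4, so 4 halving steps.
B3 → B4 → … → B7 after 4 steps.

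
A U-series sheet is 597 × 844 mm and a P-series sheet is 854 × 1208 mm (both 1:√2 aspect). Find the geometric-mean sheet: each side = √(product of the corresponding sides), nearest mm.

714 × 1010 mm

Short side: √(597 · 854) = √509838 ≈ 714.0 → 714 mm
Long side: √(844 · 1208) = √1019552 ≈ 1009.7 → 1010 mm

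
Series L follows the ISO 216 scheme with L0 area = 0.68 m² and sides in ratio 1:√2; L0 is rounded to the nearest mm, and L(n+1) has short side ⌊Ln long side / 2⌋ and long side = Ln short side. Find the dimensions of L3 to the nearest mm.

245 × 346 mm

Let L0's short side be w mm. w · w√2 = 0.68 m² = 680,000 mm², so w ≈ 693.4 mm and w√2 ≈ 980.6 mm → L0 = 693 × 981 mm.
L1: ⌊981/2⌋ × 693 = 490 × 693 mm
L2: ⌊693/2⌋ × 490 = 346 × 490 mm
L3: ⌊490/2⌋ × 346 = 245 × 346 mm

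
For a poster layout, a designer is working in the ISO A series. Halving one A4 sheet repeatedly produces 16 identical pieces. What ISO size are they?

16 = 2^4, so 4 halving steps.
A4 → A5 → … → A8 after 4 steps.

A8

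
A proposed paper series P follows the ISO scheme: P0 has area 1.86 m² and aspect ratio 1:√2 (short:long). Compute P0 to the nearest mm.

1147 × 1622 mm

Let the short side be w mm. Then w · w√2 = 1.86 m² = 1,860,000 mm².
w² = 1,860,000/√2, so w ≈ 1146.8 mm; long side = w√2 ≈ 1621.9 mm.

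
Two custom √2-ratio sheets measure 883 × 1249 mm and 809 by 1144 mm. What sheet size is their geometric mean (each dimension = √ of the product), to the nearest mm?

Short side: √(883 · 809) = √714347 ≈ 845.2 → 845 mm
Long side: √(1249 · 1144) = √1428856 ≈ 1195.3 → 1195 mm

845 × 1195 mm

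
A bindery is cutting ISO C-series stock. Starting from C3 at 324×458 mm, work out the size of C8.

C4: ⌊458/2⌋ × 324 = 229 × 324 mm
C5: ⌊324/2⌋ × 229 = 162 × 229 mm
C6: ⌊229/2⌋ × 162 = 114 × 162 mm
C7: ⌊162/2⌋ × 114 = 81 × 114 mm
C8: ⌊114/2⌋ × 81 = 57 × 81 mm

57 × 81 mm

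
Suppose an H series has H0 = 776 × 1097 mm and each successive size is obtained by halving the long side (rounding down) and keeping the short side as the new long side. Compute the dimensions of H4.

H1: ⌊1097/2⌋ × 776 = 548 × 776 mm
H2: ⌊776/2⌋ × 548 = 388 × 548 mm
H3: ⌊548/2⌋ × 388 = 274 × 388 mm
H4: ⌊388/2⌋ × 274 = 194 × 274 mm

194 × 274 mm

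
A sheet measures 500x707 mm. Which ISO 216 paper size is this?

Aspect ratio 707/500 ≈ 1.414 — close to the ISO √2 ≈ 1.414.
In the B-series (B0 = 1000 × 1414 mm): B2 = 500 × 707 mm.

B2 (500 × 707 mm)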